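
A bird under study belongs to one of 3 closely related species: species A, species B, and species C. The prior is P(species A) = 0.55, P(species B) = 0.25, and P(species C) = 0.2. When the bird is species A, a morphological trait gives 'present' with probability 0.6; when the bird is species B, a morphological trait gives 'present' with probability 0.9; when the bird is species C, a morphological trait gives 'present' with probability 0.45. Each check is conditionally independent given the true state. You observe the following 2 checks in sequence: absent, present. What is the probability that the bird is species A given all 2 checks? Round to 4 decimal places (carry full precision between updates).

After 'absent': normaliser = 0.4·0.5500 + 0.1·0.2500 + 0.55·0.2000; P(species A) ≈ 0.6197, P(species B) ≈ 0.0704, P(species C) ≈ 0.3099
After 'present': normaliser = 0.6·0.6197 + 0.9·0.0704 + 0.45·0.3099; P(species A) ≈ 0.6471, P(species B) ≈ 0.1103, P(species C) ≈ 0.2426

0.6471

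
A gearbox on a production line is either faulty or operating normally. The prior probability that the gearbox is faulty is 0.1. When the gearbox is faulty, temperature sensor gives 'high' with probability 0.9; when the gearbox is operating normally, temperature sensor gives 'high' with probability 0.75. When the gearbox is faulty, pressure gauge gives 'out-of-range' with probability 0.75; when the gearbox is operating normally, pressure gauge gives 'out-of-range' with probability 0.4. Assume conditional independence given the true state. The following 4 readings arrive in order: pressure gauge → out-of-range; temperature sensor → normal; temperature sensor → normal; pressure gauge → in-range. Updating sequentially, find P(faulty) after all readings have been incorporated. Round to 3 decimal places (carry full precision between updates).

After pressure gauge='out-of-range': P(faulty) = 0.75·0.1000 / (0.75·0.1000 + 0.4·0.9000) ≈ 0.1724
After temperature sensor='normal': P(faulty) = 0.1·0.1724 / (0.1·0.1724 + 0.25·0.8276) ≈ 0.0769
After temperature sensor='normal': P(faulty) = 0.1·0.0769 / (0.1·0.0769 + 0.25·0.9231) ≈ 0.0323
After pressure gauge='in-range': P(faulty) = 0.25·0.0323 / (0.25·0.0323 + 0.6·0.9677) ≈ 0.0137

0.014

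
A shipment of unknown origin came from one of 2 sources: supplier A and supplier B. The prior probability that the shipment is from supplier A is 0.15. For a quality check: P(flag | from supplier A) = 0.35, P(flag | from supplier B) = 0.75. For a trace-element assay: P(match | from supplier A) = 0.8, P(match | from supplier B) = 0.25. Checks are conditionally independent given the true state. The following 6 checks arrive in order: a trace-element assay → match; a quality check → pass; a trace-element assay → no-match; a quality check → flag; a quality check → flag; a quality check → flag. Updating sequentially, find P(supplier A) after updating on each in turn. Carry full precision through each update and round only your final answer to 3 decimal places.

0.038

After a trace-element assay='match': P(supplier A) = 0.8·0.1500 / (0.8·0.1500 + 0.25·0.8500) ≈ 0.3609
After a quality check='pass': P(supplier A) = 0.65·0.3609 / (0.65·0.3609 + 0.25·0.6391) ≈ 0.5949
After a trace-element assay='no-match': P(supplier A) = 0.2·0.5949 / (0.2·0.5949 + 0.75·0.4051) ≈ 0.2814
After a quality check='flag': P(supplier A) = 0.35·0.2814 / (0.35·0.2814 + 0.75·0.7186) ≈ 0.1545
After a quality check='flag': P(supplier A) = 0.35·0.1545 / (0.35·0.1545 + 0.75·0.8455) ≈ 0.0786
After a quality check='flag': P(supplier A) = 0.35·0.0786 / (0.35·0.0786 + 0.75·0.9214) ≈ 0.0383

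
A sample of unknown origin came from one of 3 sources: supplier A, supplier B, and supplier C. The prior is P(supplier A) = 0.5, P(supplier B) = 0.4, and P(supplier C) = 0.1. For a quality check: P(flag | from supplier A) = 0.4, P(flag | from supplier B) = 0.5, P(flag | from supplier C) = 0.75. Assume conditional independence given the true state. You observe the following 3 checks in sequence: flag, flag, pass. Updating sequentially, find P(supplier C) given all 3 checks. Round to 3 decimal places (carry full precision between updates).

0.125

After 'flag': normaliser = 0.4·0.5000 + 0.5·0.4000 + 0.75·0.1000; P(supplier A) ≈ 0.4211, P(supplier B) ≈ 0.4211, P(supplier C) ≈ 0.1579
After 'flag': normaliser = 0.4·0.4211 + 0.5·0.4211 + 0.75·0.1579; P(supplier A) ≈ 0.3386, P(supplier B) ≈ 0.4233, P(supplier C) ≈ 0.2381
After 'pass': normaliser = 0.6·0.3386 + 0.5·0.4233 + 0.25·0.2381; P(supplier A) ≈ 0.4283, P(supplier B) ≈ 0.4462, P(supplier C) ≈ 0.1255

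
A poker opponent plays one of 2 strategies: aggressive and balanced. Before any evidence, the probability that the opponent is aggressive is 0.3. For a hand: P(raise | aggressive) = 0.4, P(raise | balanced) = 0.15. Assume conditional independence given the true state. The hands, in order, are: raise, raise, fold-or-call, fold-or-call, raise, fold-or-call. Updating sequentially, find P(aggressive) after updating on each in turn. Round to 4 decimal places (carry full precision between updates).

Each posterior becomes the prior for the next update.
After 'raise': P(aggressive) = 0.4·0.3000 / (0.4·0.3000 + 0.15·0.7000) ≈ 0.5333
After 'raise': P(aggressive) = 0.4·0.5333 / (0.4·0.5333 + 0.15·0.4667) ≈ 0.7529
After 'fold-or-call': P(aggressive) = 0.6·0.7529 / (0.6·0.7529 + 0.85·0.2471) ≈ 0.6827
After 'fold-or-call': P(aggressive) = 0.6·0.6827 / (0.6·0.6827 + 0.85·0.3173) ≈ 0.6029
After 'raise': P(aggressive) = 0.4·0.6029 / (0.4·0.6029 + 0.15·0.3971) ≈ 0.8020
After 'fold-or-call': P(aggressive) = 0.6·0.8020 / (0.6·0.8020 + 0.85·0.1980) ≈ 0.7408

0.7408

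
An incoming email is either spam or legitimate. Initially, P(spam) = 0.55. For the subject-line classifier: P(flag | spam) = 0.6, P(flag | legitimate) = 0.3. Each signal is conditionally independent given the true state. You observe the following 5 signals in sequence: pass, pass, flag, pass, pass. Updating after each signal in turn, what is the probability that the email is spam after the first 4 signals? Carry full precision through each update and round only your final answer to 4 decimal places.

0.3132

After 'pass': P(spam) = 0.4·0.5500 / (0.4·0.5500 + 0.7·0.4500) ≈ 0.4112
After 'pass': P(spam) = 0.4·0.4112 / (0.4·0.4112 + 0.7·0.5888) ≈ 0.2853
After 'flag': P(spam) = 0.6·0.2853 / (0.6·0.2853 + 0.3·0.7147) ≈ 0.4439
After 'pass': P(spam) = 0.4·0.4439 / (0.4·0.4439 + 0.7·0.5561) ≈ 0.3132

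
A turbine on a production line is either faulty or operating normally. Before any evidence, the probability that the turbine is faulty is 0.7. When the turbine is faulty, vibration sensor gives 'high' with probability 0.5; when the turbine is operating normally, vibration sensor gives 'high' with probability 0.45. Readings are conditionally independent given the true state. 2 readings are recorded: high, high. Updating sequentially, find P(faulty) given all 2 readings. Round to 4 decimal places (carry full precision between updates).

After 'high': P(faulty) = 0.5·0.7000 / (0.5·0.7000 + 0.45·0.3000) ≈ 0.7216
After 'high': P(faulty) = 0.5·0.7216 / (0.5·0.7216 + 0.45·0.2784) ≈ 0.7423

0.7423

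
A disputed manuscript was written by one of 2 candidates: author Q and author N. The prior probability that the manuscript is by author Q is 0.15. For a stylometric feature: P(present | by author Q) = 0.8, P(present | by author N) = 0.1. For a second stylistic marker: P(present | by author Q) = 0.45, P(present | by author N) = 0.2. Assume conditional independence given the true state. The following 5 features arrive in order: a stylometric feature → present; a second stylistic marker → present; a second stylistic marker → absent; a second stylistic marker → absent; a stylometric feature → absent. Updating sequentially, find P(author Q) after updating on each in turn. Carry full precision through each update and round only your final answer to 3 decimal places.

Each posterior becomes the prior for the next update.
After a stylometric feature='present': P(author Q) = 0.8·0.1500 / (0.8·0.1500 + 0.1·0.8500) ≈ 0.5854
After a second stylistic marker='present': P(author Q) = 0.45·0.5854 / (0.45·0.5854 + 0.2·0.4146) ≈ 0.7606
After a second stylistic marker='absent': P(author Q) = 0.55·0.7606 / (0.55·0.7606 + 0.8·0.2394) ≈ 0.6859
After a second stylistic marker='absent': P(author Q) = 0.55·0.6859 / (0.55·0.6859 + 0.8·0.3141) ≈ 0.6002
After a stylometric feature='absent': P(author Q) = 0.2·0.6002 / (0.2·0.6002 + 0.9·0.3998) ≈ 0.2502

0.250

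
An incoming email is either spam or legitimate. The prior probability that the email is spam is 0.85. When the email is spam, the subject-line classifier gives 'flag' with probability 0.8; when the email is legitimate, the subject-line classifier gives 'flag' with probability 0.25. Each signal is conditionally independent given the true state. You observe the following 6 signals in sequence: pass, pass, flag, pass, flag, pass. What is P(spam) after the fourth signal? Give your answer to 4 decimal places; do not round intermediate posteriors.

0.2559

After 'pass': P(spam) = 0.2·0.8500 / (0.2·0.8500 + 0.75·0.1500) ≈ 0.6018
After 'pass': P(spam) = 0.2·0.6018 / (0.2·0.6018 + 0.75·0.3982) ≈ 0.2872
After 'flag': P(spam) = 0.8·0.2872 / (0.8·0.2872 + 0.25·0.7128) ≈ 0.5632
After 'pass': P(spam) = 0.2·0.5632 / (0.2·0.5632 + 0.75·0.4368) ≈ 0.2559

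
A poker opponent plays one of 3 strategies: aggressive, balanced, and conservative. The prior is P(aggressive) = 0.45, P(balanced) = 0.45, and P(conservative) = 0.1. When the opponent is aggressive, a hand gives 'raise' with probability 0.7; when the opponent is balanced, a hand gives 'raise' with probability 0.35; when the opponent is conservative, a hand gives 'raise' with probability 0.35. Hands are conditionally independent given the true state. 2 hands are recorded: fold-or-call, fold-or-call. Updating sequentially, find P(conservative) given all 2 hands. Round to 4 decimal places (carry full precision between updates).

After 'fold-or-call': normaliser = 0.3·0.4500 + 0.65·0.4500 + 0.65·0.1000; P(aggressive) ≈ 0.2741, P(balanced) ≈ 0.5939, P(conservative) ≈ 0.1320
After 'fold-or-call': normaliser = 0.3·0.2741 + 0.65·0.5939 + 0.65·0.1320; P(aggressive) ≈ 0.1484, P(balanced) ≈ 0.6967, P(conservative) ≈ 0.1548

0.1548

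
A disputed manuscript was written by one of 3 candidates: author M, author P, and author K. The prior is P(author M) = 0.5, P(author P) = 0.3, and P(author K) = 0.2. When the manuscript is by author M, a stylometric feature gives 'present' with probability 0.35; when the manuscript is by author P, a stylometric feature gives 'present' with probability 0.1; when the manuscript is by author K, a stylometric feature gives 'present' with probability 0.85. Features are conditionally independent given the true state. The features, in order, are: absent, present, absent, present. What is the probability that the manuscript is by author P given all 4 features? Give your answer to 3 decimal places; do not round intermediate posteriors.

0.077

After 'absent': normaliser = 0.65·0.5000 + 0.9·0.3000 + 0.15·0.2000; P(author M) ≈ 0.5200, P(author P) ≈ 0.4320, P(author K) ≈ 0.0480
After 'present': normaliser = 0.35·0.5200 + 0.1·0.4320 + 0.85·0.0480; P(author M) ≈ 0.6842, P(author P) ≈ 0.1624, P(author K) ≈ 0.1534
After 'absent': normaliser = 0.65·0.6842 + 0.9·0.1624 + 0.15·0.1534; P(author M) ≈ 0.7244, P(author P) ≈ 0.2381, P(author K) ≈ 0.0375
After 'present': normaliser = 0.35·0.7244 + 0.1·0.2381 + 0.85·0.0375; P(author M) ≈ 0.8200, P(author P) ≈ 0.0770, P(author K) ≈ 0.1030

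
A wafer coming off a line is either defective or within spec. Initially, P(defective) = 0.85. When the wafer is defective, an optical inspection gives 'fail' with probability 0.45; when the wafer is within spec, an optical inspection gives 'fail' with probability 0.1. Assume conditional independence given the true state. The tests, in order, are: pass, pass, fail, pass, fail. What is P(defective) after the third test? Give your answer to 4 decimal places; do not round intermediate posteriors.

0.9050

After 'pass': P(defective) = 0.55·0.8500 / (0.55·0.8500 + 0.9·0.1500) ≈ 0.7759
After 'pass': P(defective) = 0.55·0.7759 / (0.55·0.7759 + 0.9·0.2241) ≈ 0.6791
After 'fail': P(defective) = 0.45·0.6791 / (0.45·0.6791 + 0.1·0.3209) ≈ 0.9050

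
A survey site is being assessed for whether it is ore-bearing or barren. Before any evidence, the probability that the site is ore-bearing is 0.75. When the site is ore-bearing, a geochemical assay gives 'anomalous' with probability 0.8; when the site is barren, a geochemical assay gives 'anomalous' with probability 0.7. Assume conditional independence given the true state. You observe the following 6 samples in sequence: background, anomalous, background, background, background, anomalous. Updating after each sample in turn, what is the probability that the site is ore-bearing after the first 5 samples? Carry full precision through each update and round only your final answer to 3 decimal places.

0.404

After 'background': P(ore) = 0.2·0.7500 / (0.2·0.7500 + 0.3·0.2500) ≈ 0.6667
After 'anomalous': P(ore) = 0.8·0.6667 / (0.8·0.6667 + 0.7·0.3333) ≈ 0.6957
After 'background': P(ore) = 0.2·0.6957 / (0.2·0.6957 + 0.3·0.3043) ≈ 0.6038
After 'background': P(ore) = 0.2·0.6038 / (0.2·0.6038 + 0.3·0.3962) ≈ 0.5039
After 'background': P(ore) = 0.2·0.5039 / (0.2·0.5039 + 0.3·0.4961) ≈ 0.4038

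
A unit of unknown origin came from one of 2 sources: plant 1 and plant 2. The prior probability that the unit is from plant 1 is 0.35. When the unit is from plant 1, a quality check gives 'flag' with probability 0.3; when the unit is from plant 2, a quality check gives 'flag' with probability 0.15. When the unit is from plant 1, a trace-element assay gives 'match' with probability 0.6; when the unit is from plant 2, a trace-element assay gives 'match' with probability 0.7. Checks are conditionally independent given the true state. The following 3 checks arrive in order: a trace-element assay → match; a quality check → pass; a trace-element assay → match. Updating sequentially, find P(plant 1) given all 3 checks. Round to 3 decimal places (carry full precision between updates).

0.246

After a trace-element assay='match': P(plant 1) = 0.6·0.3500 / (0.6·0.3500 + 0.7·0.6500) ≈ 0.3158
After a quality check='pass': P(plant 1) = 0.7·0.3158 / (0.7·0.3158 + 0.85·0.6842) ≈ 0.2754
After a trace-element assay='match': P(plant 1) = 0.6·0.2754 / (0.6·0.2754 + 0.7·0.7246) ≈ 0.2457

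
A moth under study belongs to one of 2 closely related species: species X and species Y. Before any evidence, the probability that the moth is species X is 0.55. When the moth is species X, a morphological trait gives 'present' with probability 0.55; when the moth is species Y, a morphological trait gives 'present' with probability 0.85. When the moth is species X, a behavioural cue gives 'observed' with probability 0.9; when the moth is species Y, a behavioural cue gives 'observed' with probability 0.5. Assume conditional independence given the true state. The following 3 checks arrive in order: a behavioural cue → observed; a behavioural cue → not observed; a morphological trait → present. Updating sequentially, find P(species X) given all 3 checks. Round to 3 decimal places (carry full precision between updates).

Apply Bayes' rule sequentially, carrying P(species X) forward.
After a behavioural cue='observed': P(species X) = 0.9·0.5500 / (0.9·0.5500 + 0.5·0.4500) ≈ 0.6875
After a behavioural cue='not observed': P(species X) = 0.1·0.6875 / (0.1·0.6875 + 0.5·0.3125) ≈ 0.3056
After a morphological trait='present': P(species X) = 0.55·0.3056 / (0.55·0.3056 + 0.85·0.6944) ≈ 0.2216

0.222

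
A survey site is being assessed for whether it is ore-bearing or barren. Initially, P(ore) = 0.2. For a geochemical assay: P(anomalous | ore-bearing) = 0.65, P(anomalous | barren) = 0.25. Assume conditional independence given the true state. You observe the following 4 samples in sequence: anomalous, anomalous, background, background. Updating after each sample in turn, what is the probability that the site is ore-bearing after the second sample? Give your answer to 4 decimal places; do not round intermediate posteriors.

After 'anomalous': P(ore) = 0.65·0.2000 / (0.65·0.2000 + 0.25·0.8000) ≈ 0.3939
After 'anomalous': P(ore) = 0.65·0.3939 / (0.65·0.3939 + 0.25·0.6061) ≈ 0.6283

0.6283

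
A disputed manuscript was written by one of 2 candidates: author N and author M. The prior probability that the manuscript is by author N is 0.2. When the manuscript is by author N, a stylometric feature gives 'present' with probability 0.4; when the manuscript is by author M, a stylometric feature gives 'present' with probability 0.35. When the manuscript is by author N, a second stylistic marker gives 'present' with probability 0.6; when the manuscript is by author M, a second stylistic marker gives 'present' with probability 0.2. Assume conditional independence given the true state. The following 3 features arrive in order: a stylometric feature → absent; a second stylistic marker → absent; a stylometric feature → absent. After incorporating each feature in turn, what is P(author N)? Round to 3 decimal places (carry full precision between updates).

0.096

Each posterior becomes the prior for the next update.
After a stylometric feature='absent': P(author N) = 0.6·0.2000 / (0.6·0.2000 + 0.65·0.8000) ≈ 0.1875
After a second stylistic marker='absent': P(author N) = 0.4·0.1875 / (0.4·0.1875 + 0.8·0.8125) ≈ 0.1034
After a stylometric feature='absent': P(author N) = 0.6·0.1034 / (0.6·0.1034 + 0.65·0.8966) ≈ 0.0963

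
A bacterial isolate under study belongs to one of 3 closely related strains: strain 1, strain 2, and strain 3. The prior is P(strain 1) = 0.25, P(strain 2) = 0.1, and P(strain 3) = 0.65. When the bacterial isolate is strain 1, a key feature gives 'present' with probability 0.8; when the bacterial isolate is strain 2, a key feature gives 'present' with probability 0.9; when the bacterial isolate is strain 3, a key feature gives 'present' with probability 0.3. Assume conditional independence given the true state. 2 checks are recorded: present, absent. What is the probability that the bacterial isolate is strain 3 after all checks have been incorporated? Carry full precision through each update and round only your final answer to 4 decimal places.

0.7358

After 'present': normaliser = 0.8·0.2500 + 0.9·0.1000 + 0.3·0.6500; P(strain 1) ≈ 0.4124, P(strain 2) ≈ 0.1856, P(strain 3) ≈ 0.4021
After 'absent': normaliser = 0.2·0.4124 + 0.1·0.1856 + 0.7·0.4021; P(strain 1) ≈ 0.2156, P(strain 2) ≈ 0.0485, P(strain 3) ≈ 0.7358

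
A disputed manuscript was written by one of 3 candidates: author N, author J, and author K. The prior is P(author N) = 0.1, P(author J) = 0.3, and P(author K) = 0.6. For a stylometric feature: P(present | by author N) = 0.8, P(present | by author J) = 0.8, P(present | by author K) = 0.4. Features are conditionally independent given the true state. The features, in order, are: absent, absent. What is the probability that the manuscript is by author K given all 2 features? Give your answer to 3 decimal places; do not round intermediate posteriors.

0.931

After 'absent': normaliser = 0.2·0.1000 + 0.2·0.3000 + 0.6·0.6000; P(author N) ≈ 0.0455, P(author J) ≈ 0.1364, P(author K) ≈ 0.8182
After 'absent': normaliser = 0.2·0.0455 + 0.2·0.1364 + 0.6·0.8182; P(author N) ≈ 0.0172, P(author J) ≈ 0.0517, P(author K) ≈ 0.9310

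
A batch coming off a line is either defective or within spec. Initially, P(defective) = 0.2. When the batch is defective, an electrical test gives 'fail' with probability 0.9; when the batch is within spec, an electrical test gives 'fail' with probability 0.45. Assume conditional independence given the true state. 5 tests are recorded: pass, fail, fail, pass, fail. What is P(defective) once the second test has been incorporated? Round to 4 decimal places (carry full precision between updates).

0.0833

After 'pass': P(defective) = 0.1·0.2000 / (0.1·0.2000 + 0.55·0.8000) ≈ 0.0435
After 'fail': P(defective) = 0.9·0.0435 / (0.9·0.0435 + 0.45·0.9565) ≈ 0.0833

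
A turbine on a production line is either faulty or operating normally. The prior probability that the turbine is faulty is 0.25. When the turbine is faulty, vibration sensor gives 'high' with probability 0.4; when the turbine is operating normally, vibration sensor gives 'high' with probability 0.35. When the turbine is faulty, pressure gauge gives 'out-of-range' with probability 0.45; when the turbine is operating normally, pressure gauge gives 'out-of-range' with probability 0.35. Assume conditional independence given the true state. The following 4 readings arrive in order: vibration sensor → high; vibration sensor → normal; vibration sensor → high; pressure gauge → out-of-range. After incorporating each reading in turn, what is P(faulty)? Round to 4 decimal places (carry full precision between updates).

Apply Bayes' rule sequentially, carrying P(faulty) forward.
After vibration sensor='high': P(faulty) = 0.4·0.2500 / (0.4·0.2500 + 0.35·0.7500) ≈ 0.2759
After vibration sensor='normal': P(faulty) = 0.6·0.2759 / (0.6·0.2759 + 0.65·0.7241) ≈ 0.2602
After vibration sensor='high': P(faulty) = 0.4·0.2602 / (0.4·0.2602 + 0.35·0.7398) ≈ 0.2867
After pressure gauge='out-of-range': P(faulty) = 0.45·0.2867 / (0.45·0.2867 + 0.35·0.7133) ≈ 0.3407

0.3407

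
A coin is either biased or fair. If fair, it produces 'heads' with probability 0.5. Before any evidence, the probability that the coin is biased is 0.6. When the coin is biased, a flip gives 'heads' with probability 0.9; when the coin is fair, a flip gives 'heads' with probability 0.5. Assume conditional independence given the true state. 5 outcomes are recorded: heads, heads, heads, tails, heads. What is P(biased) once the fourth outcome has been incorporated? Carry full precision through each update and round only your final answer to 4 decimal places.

Apply Bayes' rule sequentially, carrying P(biased) forward.
After 'heads': P(biased) = 0.9·0.6000 / (0.9·0.6000 + 0.5·0.4000) ≈ 0.7297
After 'heads': P(biased) = 0.9·0.7297 / (0.9·0.7297 + 0.5·0.2703) ≈ 0.8294
After 'heads': P(biased) = 0.9·0.8294 / (0.9·0.8294 + 0.5·0.1706) ≈ 0.8974
After 'tails': P(biased) = 0.1·0.8974 / (0.1·0.8974 + 0.5·0.1026) ≈ 0.6363

0.6363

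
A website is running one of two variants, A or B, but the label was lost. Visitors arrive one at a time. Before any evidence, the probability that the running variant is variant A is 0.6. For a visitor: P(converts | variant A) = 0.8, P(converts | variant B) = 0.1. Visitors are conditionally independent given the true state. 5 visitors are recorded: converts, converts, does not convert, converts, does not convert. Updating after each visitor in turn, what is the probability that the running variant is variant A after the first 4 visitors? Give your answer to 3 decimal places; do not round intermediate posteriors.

Each posterior becomes the prior for the next update.
After 'converts': P(A) = 0.8·0.6000 / (0.8·0.6000 + 0.1·0.4000) ≈ 0.9231
After 'converts': P(A) = 0.8·0.9231 / (0.8·0.9231 + 0.1·0.0769) ≈ 0.9897
After 'does not convert': P(A) = 0.2·0.9897 / (0.2·0.9897 + 0.9·0.0103) ≈ 0.9552
After 'converts': P(A) = 0.8·0.9552 / (0.8·0.9552 + 0.1·0.0448) ≈ 0.9942

0.994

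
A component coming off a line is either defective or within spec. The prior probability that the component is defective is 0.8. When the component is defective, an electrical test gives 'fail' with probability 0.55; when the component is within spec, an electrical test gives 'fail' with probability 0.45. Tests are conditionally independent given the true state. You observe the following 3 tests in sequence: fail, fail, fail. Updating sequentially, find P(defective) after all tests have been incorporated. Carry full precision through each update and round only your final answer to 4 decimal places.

0.8796

After 'fail': P(defective) = 0.55·0.8000 / (0.55·0.8000 + 0.45·0.2000) ≈ 0.8302
After 'fail': P(defective) = 0.55·0.8302 / (0.55·0.8302 + 0.45·0.1698) ≈ 0.8566
After 'fail': P(defective) = 0.55·0.8566 / (0.55·0.8566 + 0.45·0.1434) ≈ 0.8796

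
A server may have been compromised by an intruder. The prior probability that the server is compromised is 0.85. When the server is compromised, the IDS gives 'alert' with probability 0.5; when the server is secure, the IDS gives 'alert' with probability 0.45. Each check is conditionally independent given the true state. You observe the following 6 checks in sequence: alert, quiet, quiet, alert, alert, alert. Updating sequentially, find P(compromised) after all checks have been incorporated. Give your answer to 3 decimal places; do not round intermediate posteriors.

0.877

After 'alert': P(compromised) = 0.5·0.8500 / (0.5·0.8500 + 0.45·0.1500) ≈ 0.8629
After 'quiet': P(compromised) = 0.5·0.8629 / (0.5·0.8629 + 0.55·0.1371) ≈ 0.8513
After 'quiet': P(compromised) = 0.5·0.8513 / (0.5·0.8513 + 0.55·0.1487) ≈ 0.8388
After 'alert': P(compromised) = 0.5·0.8388 / (0.5·0.8388 + 0.45·0.1612) ≈ 0.8525
After 'alert': P(compromised) = 0.5·0.8525 / (0.5·0.8525 + 0.45·0.1475) ≈ 0.8653
After 'alert': P(compromised) = 0.5·0.8653 / (0.5·0.8653 + 0.45·0.1347) ≈ 0.8771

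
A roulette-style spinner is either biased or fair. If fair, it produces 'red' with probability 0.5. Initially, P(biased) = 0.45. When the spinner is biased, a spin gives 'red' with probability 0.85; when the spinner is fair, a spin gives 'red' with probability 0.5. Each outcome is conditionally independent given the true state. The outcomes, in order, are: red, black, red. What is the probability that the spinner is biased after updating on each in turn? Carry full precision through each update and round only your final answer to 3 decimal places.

0.415

Apply Bayes' rule sequentially, carrying P(biased) forward.
After 'red': P(biased) = 0.85·0.4500 / (0.85·0.4500 + 0.5·0.5500) ≈ 0.5817
After 'black': P(biased) = 0.15·0.5817 / (0.15·0.5817 + 0.5·0.4183) ≈ 0.2944
After 'red': P(biased) = 0.85·0.2944 / (0.85·0.2944 + 0.5·0.7056) ≈ 0.4150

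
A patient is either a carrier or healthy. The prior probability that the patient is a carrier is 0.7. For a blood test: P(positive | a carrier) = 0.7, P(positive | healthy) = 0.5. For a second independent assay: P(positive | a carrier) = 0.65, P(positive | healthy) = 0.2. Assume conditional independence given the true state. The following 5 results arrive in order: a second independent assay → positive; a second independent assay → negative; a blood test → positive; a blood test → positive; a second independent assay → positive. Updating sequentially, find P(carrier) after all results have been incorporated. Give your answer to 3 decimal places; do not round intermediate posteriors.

0.955

Apply Bayes' rule sequentially, carrying P(carrier) forward.
After a second independent assay='positive': P(carrier) = 0.65·0.7000 / (0.65·0.7000 + 0.2·0.3000) ≈ 0.8835
After a second independent assay='negative': P(carrier) = 0.35·0.8835 / (0.35·0.8835 + 0.8·0.1165) ≈ 0.7684
After a blood test='positive': P(carrier) = 0.7·0.7684 / (0.7·0.7684 + 0.5·0.2316) ≈ 0.8228
After a blood test='positive': P(carrier) = 0.7·0.8228 / (0.7·0.8228 + 0.5·0.1772) ≈ 0.8667
After a second independent assay='positive': P(carrier) = 0.65·0.8667 / (0.65·0.8667 + 0.2·0.1333) ≈ 0.9548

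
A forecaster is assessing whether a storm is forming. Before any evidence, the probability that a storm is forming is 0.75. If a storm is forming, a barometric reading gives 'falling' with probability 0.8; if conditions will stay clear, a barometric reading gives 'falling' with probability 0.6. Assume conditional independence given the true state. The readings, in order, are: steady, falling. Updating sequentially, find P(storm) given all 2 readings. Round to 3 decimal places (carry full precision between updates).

0.667

After 'steady': P(storm) = 0.2·0.7500 / (0.2·0.7500 + 0.4·0.2500) ≈ 0.6000
After 'falling': P(storm) = 0.8·0.6000 / (0.8·0.6000 + 0.6·0.4000) ≈ 0.6667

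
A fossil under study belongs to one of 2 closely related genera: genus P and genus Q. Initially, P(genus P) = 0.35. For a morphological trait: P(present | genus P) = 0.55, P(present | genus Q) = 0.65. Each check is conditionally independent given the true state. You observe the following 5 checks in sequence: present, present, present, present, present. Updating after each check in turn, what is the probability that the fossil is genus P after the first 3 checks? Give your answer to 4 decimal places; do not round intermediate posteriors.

0.2460

After 'present': P(genus P) = 0.55·0.3500 / (0.55·0.3500 + 0.65·0.6500) ≈ 0.3130
After 'present': P(genus P) = 0.55·0.3130 / (0.55·0.3130 + 0.65·0.6870) ≈ 0.2783
After 'present': P(genus P) = 0.55·0.2783 / (0.55·0.2783 + 0.65·0.7217) ≈ 0.2460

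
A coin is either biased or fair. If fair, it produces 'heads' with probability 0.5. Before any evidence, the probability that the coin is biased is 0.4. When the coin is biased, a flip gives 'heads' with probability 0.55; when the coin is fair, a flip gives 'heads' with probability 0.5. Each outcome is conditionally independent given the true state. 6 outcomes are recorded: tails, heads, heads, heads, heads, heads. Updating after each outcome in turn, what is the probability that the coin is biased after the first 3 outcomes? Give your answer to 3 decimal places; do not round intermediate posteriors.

0.421

After 'tails': P(biased) = 0.45·0.4000 / (0.45·0.4000 + 0.5·0.6000) ≈ 0.3750
After 'heads': P(biased) = 0.55·0.3750 / (0.55·0.3750 + 0.5·0.6250) ≈ 0.3976
After 'heads': P(biased) = 0.55·0.3976 / (0.55·0.3976 + 0.5·0.6024) ≈ 0.4206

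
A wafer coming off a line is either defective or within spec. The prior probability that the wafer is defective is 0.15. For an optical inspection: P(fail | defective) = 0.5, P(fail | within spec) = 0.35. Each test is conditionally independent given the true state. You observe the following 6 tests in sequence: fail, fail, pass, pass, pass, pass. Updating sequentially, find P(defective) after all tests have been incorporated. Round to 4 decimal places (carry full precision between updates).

0.1120

Each posterior becomes the prior for the next update.
After 'fail': P(defective) = 0.5·0.1500 / (0.5·0.1500 + 0.35·0.8500) ≈ 0.2013
After 'fail': P(defective) = 0.5·0.2013 / (0.5·0.2013 + 0.35·0.7987) ≈ 0.2648
After 'pass': P(defective) = 0.5·0.2648 / (0.5·0.2648 + 0.65·0.7352) ≈ 0.2169
After 'pass': P(defective) = 0.5·0.2169 / (0.5·0.2169 + 0.65·0.7831) ≈ 0.1757
After 'pass': P(defective) = 0.5·0.1757 / (0.5·0.1757 + 0.65·0.8243) ≈ 0.1408
After 'pass': P(defective) = 0.5·0.1408 / (0.5·0.1408 + 0.65·0.8592) ≈ 0.1120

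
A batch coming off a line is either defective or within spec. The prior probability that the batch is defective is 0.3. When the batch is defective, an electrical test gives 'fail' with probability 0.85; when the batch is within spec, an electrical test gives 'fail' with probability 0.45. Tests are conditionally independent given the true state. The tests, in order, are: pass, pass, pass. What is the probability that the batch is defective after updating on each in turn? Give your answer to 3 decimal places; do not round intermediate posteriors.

After 'pass': P(defective) = 0.15·0.3000 / (0.15·0.3000 + 0.55·0.7000) ≈ 0.1047
After 'pass': P(defective) = 0.15·0.1047 / (0.15·0.1047 + 0.55·0.8953) ≈ 0.0309
After 'pass': P(defective) = 0.15·0.0309 / (0.15·0.0309 + 0.55·0.9691) ≈ 0.0086

0.009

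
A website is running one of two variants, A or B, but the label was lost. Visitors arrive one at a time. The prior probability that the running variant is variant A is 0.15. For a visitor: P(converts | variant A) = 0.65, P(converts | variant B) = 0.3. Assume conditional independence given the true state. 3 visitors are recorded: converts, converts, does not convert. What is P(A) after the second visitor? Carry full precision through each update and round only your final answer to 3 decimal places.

After 'converts': P(A) = 0.65·0.1500 / (0.65·0.1500 + 0.3·0.8500) ≈ 0.2766
After 'converts': P(A) = 0.65·0.2766 / (0.65·0.2766 + 0.3·0.7234) ≈ 0.4531

0.453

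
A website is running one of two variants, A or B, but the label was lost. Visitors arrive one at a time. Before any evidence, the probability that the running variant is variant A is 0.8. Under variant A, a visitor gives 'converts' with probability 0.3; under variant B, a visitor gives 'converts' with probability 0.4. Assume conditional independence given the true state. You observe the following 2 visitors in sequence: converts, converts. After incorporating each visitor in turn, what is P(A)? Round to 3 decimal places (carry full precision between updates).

After 'converts': P(A) = 0.3·0.8000 / (0.3·0.8000 + 0.4·0.2000) ≈ 0.7500
After 'converts': P(A) = 0.3·0.7500 / (0.3·0.7500 + 0.4·0.2500) ≈ 0.6923

0.692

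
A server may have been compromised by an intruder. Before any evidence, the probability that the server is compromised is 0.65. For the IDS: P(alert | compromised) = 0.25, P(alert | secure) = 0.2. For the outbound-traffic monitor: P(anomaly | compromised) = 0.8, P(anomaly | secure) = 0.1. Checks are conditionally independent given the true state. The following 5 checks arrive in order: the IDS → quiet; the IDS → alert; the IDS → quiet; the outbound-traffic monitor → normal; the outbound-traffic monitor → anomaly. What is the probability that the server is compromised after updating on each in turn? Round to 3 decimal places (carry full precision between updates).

0.784

After the IDS='quiet': P(compromised) = 0.75·0.6500 / (0.75·0.6500 + 0.8·0.3500) ≈ 0.6352
After the IDS='alert': P(compromised) = 0.25·0.6352 / (0.25·0.6352 + 0.2·0.3648) ≈ 0.6852
After the IDS='quiet': P(compromised) = 0.75·0.6852 / (0.75·0.6852 + 0.8·0.3148) ≈ 0.6711
After the outbound-traffic monitor='normal': P(compromised) = 0.2·0.6711 / (0.2·0.6711 + 0.9·0.3289) ≈ 0.3120
After the outbound-traffic monitor='anomaly': P(compromised) = 0.8·0.3120 / (0.8·0.3120 + 0.1·0.6880) ≈ 0.7839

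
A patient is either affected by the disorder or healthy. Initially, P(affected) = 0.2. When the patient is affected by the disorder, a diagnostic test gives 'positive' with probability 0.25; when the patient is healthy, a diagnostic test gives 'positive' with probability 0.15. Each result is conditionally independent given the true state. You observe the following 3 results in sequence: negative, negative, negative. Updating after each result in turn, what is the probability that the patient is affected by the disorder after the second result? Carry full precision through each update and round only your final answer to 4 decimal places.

0.1629

After 'negative': P(affected) = 0.75·0.2000 / (0.75·0.2000 + 0.85·0.8000) ≈ 0.1807
After 'negative': P(affected) = 0.75·0.1807 / (0.75·0.1807 + 0.85·0.8193) ≈ 0.1629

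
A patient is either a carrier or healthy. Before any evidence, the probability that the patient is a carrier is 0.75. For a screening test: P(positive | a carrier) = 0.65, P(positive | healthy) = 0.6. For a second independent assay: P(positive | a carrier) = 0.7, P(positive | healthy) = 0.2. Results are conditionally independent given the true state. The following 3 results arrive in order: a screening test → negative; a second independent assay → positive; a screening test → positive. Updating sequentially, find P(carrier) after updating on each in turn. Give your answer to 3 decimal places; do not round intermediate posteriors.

Apply Bayes' rule sequentially, carrying P(carrier) forward.
After a screening test='negative': P(carrier) = 0.35·0.7500 / (0.35·0.7500 + 0.4·0.2500) ≈ 0.7241
After a second independent assay='positive': P(carrier) = 0.7·0.7241 / (0.7·0.7241 + 0.2·0.2759) ≈ 0.9018
After a screening test='positive': P(carrier) = 0.65·0.9018 / (0.65·0.9018 + 0.6·0.0982) ≈ 0.9087

0.909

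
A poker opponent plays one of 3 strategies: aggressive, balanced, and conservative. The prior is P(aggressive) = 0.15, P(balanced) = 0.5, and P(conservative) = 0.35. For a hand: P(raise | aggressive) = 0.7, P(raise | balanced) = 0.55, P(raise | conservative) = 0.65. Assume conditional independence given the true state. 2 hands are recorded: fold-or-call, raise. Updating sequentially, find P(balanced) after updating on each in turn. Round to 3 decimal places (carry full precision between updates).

After 'fold-or-call': normaliser = 0.3·0.1500 + 0.45·0.5000 + 0.35·0.3500; P(aggressive) ≈ 0.1146, P(balanced) ≈ 0.5732, P(conservative) ≈ 0.3121
After 'raise': normaliser = 0.7·0.1146 + 0.55·0.5732 + 0.65·0.3121; P(aggressive) ≈ 0.1341, P(balanced) ≈ 0.5269, P(conservative) ≈ 0.3390

0.527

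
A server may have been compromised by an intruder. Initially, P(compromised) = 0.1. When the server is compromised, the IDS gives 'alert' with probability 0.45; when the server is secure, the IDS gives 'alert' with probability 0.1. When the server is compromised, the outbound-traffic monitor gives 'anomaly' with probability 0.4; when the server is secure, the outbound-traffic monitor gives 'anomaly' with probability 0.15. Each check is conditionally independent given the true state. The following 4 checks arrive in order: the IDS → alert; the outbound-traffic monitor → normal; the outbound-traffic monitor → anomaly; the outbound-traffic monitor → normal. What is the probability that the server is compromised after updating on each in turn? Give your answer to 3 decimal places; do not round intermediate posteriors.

0.399

Apply Bayes' rule sequentially, carrying P(compromised) forward.
After the IDS='alert': P(compromised) = 0.45·0.1000 / (0.45·0.1000 + 0.1·0.9000) ≈ 0.3333
After the outbound-traffic monitor='normal': P(compromised) = 0.6·0.3333 / (0.6·0.3333 + 0.85·0.6667) ≈ 0.2609
After the outbound-traffic monitor='anomaly': P(compromised) = 0.4·0.2609 / (0.4·0.2609 + 0.15·0.7391) ≈ 0.4848
After the outbound-traffic monitor='normal': P(compromised) = 0.6·0.4848 / (0.6·0.4848 + 0.85·0.5152) ≈ 0.3992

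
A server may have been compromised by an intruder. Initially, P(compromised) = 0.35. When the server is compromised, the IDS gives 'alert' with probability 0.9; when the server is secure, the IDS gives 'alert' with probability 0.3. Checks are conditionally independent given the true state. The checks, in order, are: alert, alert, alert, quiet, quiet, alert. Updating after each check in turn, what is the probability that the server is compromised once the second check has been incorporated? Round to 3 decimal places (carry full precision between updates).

0.829

Apply Bayes' rule sequentially, carrying P(compromised) forward.
After 'alert': P(compromised) = 0.9·0.3500 / (0.9·0.3500 + 0.3·0.6500) ≈ 0.6176
After 'alert': P(compromised) = 0.9·0.6176 / (0.9·0.6176 + 0.3·0.3824) ≈ 0.8289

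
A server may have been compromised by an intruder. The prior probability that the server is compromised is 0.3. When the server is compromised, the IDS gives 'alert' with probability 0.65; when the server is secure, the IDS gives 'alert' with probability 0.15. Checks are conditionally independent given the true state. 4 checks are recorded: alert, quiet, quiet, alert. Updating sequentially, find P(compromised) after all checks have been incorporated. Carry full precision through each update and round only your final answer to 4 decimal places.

Apply Bayes' rule sequentially, carrying P(compromised) forward.
After 'alert': P(compromised) = 0.65·0.3000 / (0.65·0.3000 + 0.15·0.7000) ≈ 0.6500
After 'quiet': P(compromised) = 0.35·0.6500 / (0.35·0.6500 + 0.85·0.3500) ≈ 0.4333
After 'quiet': P(compromised) = 0.35·0.4333 / (0.35·0.4333 + 0.85·0.5667) ≈ 0.2395
After 'alert': P(compromised) = 0.65·0.2395 / (0.65·0.2395 + 0.15·0.7605) ≈ 0.5771

0.5771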